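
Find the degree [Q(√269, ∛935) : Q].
[Q(√269, ∛935) : Q] = 6

Let L = Q(√269, ∛935). Since Q(√269) ⊂ L and [Q(√269):Q] = 2, the tower law gives 2 | [L:Q]. Likewise Q(∛935) ⊂ L with [Q(∛935):Q] = 3 (because 935 is not a perfect cube), so 3 | [L:Q]. As gcd(2,3) = 1, [L:Q] is divisible by 6. Conversely L is generated over Q by √269 and ∛935, so [L:Q] ≤ 2·3 = 6. Therefore [Q(√269, ∛935) : Q] = 6.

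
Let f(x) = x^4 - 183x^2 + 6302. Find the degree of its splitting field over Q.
[K : Q] = 4

Solving the quadratic in x^2: x^2 = (183 ± √(183^2 - 4·6302))/2 = (183 ± √8281)/2 = (183 ± 91)/2, giving x^2 = 137 or x^2 = 46. So f(x) = (x^2 - 137)(x^2 - 46) and the roots of f are ±√137, ±√46. Hence the splitting field is K = Q(√137, √46). Since 137 and 46 are distinct squarefree integers > 1, their product 6302 is not a perfect square, so √46 ∉ Q(√137). By the tower law [K:Q] = [Q(√137,√46):Q(√137)] · [Q(√137):Q] = 2 · 2 = 4.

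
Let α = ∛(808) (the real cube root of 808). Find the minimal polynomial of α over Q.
m_α(x) = x^3 - 808

α satisfies α^3 = 808, so x^3 - 808 annihilates α. By the rational root test, a rational root p/q (in lowest terms) of x^3 - 808 would satisfy p^3 = 808 q^3, forcing q = 1 and p^3 = 808; but 808 is not a perfect cube, contradiction. A monic cubic over Q with no rational root is irreducible (any nontrivial factorization would include a linear factor). Hence x^3 - 808 is the minimal polynomial of α, and in particular [Q(α):Q] = 3.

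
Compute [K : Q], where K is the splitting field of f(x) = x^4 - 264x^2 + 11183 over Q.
[K : Q] = 4

Solving the quadratic in x^2: x^2 = (264 ± √(264^2 - 4·11183))/2 = (264 ± √24964)/2 = (264 ± 158)/2, giving x^2 = 211 or x^2 = 53. So f(x) = (x^2 - 211)(x^2 - 53) and the roots of f are ±√211, ±√53. Hence the splitting field is K = Q(√211, √53). Since 211 and 53 are distinct squarefree integers > 1, their product 11183 is not a perfect square, so √53 ∉ Q(√211). By the tower law [K:Q] = [Q(√211,√53):Q(√211)] · [Q(√211):Q] = 2 · 2 = 4.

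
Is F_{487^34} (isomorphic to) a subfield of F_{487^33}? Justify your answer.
No: F_{487^34} is not a subfield of F_{487^33}

F_{p^m} embeds in F_{p^n} iff m | n. Here 34 ∤ 33 (since 33 = 0·34 + 33 with remainder 33 ≠ 0), so F_{487^34} is not a subfield of F_{487^33}. Equivalently: if it were, the tower law would give 34 = [F_{487^34}:F_487] dividing [F_{487^33}:F_487] = 33, contradiction.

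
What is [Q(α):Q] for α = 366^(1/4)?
[Q(α):Q] = 4

α is a root of x^4 - 366. By Eisenstein's criterion at the prime p = 2 (which divides the constant term 366 but p^2 = 4 does not, since 366 is squarefree), x^4 - 366 is irreducible over Q. Hence [Q(α):Q] = 4.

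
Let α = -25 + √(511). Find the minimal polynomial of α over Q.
m_α(x) = x^2 + 50x + 114

From α + 25 = √(511), squaring gives (α + 25)^2 = 511, i.e. α^2 + 50α + 625 = 511, so α^2 + 50α + 114 = 0. The discriminant of x^2 + 50x + 114 is (50)^2 - 4·(114) = 2500 - 456 = 2044, and 4·(511) is not a perfect square in Q since 511 is squarefree and ≠ 1. Hence x^2 + 50x + 114 is irreducible over Q and is the minimal polynomial of α.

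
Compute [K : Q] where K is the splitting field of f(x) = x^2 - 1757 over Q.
[K : Q] = 2

f(x) = x^2 - 1757 factors as (x - √1757)(x + √1757). The splitting field is K = Q(√1757). Since 1757 is squarefree and > 1, it is not a perfect square, so x^2 - 1757 is irreducible over Q and [Q(√1757) : Q] = 2. Hence [K : Q] = 2.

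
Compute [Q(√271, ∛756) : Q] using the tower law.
[Q(√271, ∛756) : Q] = 6

Let L = Q(√271, ∛756). Since Q(√271) ⊂ L and [Q(√271):Q] = 2, the tower law gives 2 | [L:Q]. Likewise Q(∛756) ⊂ L with [Q(∛756):Q] = 3 (because 756 is not a perfect cube), so 3 | [L:Q]. As gcd(2,3) = 1, [L:Q] is divisible by 6. Conversely L is generated over Q by √271 and ∛756, so [L:Q] ≤ 2·3 = 6. Therefore [Q(√271, ∛756) : Q] = 6.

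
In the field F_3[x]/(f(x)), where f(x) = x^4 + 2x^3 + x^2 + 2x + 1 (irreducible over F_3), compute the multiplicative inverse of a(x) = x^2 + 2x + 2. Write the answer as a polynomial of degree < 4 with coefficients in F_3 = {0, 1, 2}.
a(x)^(-1) ≡ 2x^3 + x^2 + x + 1 (mod f(x))

Since f is irreducible over F_3, F_3[x]/(f) is a field and a(x) ≠ 0 has an inverse. Apply the extended Euclidean algorithm to f(x) and a(x) in F_3[x]: f(x) = (x^2 + 2)·a(x) + (x);  a(x) = (x + 2)·(x) + (2). The last nonzero remainder is the constant 2 = gcd(f, a) in F_3. Back-substituting through the division chain expresses 2 = s(x)·a(x) + t(x)·f(x) with s(x) ≡ x^3 + 2x^2 + 2x + 2 (mod f), so (x^3 + 2x^2 + 2x + 2)·a(x) ≡ 2 (mod f). Multiplying by 2^(-1) ≡ 2 in F_3 gives a(x)^(-1) ≡ 2·(x^3 + 2x^2 + 2x + 2) ≡ 2x^3 + x^2 + x + 1 (mod f). Check: (x^2 + 2x + 2)·(2x^3 + x^2 + x + 1) = 2x^5 + 2x^4 + x^3 + 2x^2 + x + 2 ≡ 1 (mod x^4 + 2x^3 + x^2 + 2x + 1).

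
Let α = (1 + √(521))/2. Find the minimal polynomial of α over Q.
m_α(x) = x^2 - x - 130

From 2α - 1 = √(521), squaring gives (2α - 1)^2 = 521, i.e. 4α^2 - 4α + 1 = 521, so α^2 - α + (1 - 521)/4 = 0. Since 521 ≡ 1 (mod 4), (1 - 521)/4 = -130 ∈ Z. The polynomial x^2 - x - 130 has discriminant 1 - 4·(-130) = 521, which is not a perfect square in Q (d = 521 is squarefree and ≠ 1), so x^2 - x - 130 is irreducible over Q. It is the minimal polynomial of α.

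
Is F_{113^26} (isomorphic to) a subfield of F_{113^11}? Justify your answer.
No: F_{113^26} is not a subfield of F_{113^11}

F_{p^m} embeds in F_{p^n} iff m | n. Here 26 ∤ 11 (since 11 = 0·26 + 11 with remainder 11 ≠ 0), so F_{113^26} is not a subfield of F_{113^11}. Equivalently: if it were, the tower law would give 26 = [F_{113^26}:F_113] dividing [F_{113^11}:F_113] = 11, contradiction.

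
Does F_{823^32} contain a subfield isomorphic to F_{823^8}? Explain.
Yes: F_{823^8} is a subfield of F_{823^32}

F_{p^m} embeds in F_{p^n} iff m | n (since F_{p^n} is the splitting field of x^(p^n) - x, and F_{p^m} ⊂ F_{p^n} forces p^n to be a power of p^m, i.e. m | n; conversely if m | n then every root of x^(p^m) - x is a root of x^(p^n) - x). Here 8 | 32 (since 32 = 4·8), so F_{823^8} is a subfield of F_{823^32}, and [F_{823^32} : F_{823^8}] = 32/8 = 4.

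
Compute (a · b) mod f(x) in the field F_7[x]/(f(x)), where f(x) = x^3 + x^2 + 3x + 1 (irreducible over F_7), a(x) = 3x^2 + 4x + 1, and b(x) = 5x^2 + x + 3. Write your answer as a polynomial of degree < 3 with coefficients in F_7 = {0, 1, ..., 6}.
a · b ≡ 2x + 2 (mod f(x))

Multiply in F_7[x]: a(x)·b(x) = (3x^2 + 4x + 1)·(5x^2 + x + 3) = x^4 + 2x^3 + 4x^2 + 6x + 3. This has degree ≥ 3, so divide by f(x) over F_7: x^4 + 2x^3 + 4x^2 + 6x + 3 = (x + 1)·(x^3 + x^2 + 3x + 1) + (2x + 2). Hence a·b ≡ 2x + 2 (mod f). (F_7[x]/(f) is a field with 7^3 = 343 elements since f is irreducible of degree 3.)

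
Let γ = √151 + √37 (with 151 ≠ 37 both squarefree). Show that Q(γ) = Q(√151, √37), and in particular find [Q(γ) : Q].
[Q(γ) : Q] = 4 (equivalently, Q(γ) = Q(√151, √37))

Obviously Q(γ) ⊆ Q(√151, √37), and [Q(√151, √37):Q] = 4 (since 151, 37 are distinct squarefree integers > 1 with 5587 not a perfect square). To show equality we compute the minimal polynomial of γ. From γ = √151 + √37: γ^2 = 151 + 2√(5587) + 37 = 188 + 2√(5587), so γ^2 - 188 = 2√(5587); squaring, (γ^2 - 188)^2 = 4·5587, i.e. γ^4 - 376γ^2 + 35344 - 22348 = 0, i.e. γ^4 - 376γ^2 + 12996 = 0. So γ is a root of x^4 - 376x^2 + 12996. This polynomial is irreducible over Q: it has no rational root (each ±√151 ± √37 is irrational), and any factorization into two quadratics over Q would force √(5587) ∈ Q (pairing opposite roots) or √151, √37 ∈ Q (other pairings), all impossible. Hence [Q(γ):Q] = 4 = [Q(√151, √37):Q], so Q(γ) = Q(√151, √37).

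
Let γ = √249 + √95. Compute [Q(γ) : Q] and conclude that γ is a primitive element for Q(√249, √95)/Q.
[Q(γ) : Q] = 4 (equivalently, Q(γ) = Q(√249, √95))

Obviously Q(γ) ⊆ Q(√249, √95), and [Q(√249, √95):Q] = 4 (since 249, 95 are distinct squarefree integers > 1 with 23655 not a perfect square). To show equality we compute the minimal polynomial of γ. From γ = √249 + √95: γ^2 = 249 + 2√(23655) + 95 = 344 + 2√(23655), so γ^2 - 344 = 2√(23655); squaring, (γ^2 - 344)^2 = 4·23655, i.e. γ^4 - 688γ^2 + 118336 - 94620 = 0, i.e. γ^4 - 688γ^2 + 23716 = 0. So γ is a root of x^4 - 688x^2 + 23716. This polynomial is irreducible over Q: it has no rational root (each ±√249 ± √95 is irrational), and any factorization into two quadratics over Q would force √(23655) ∈ Q (pairing opposite roots) or √249, √95 ∈ Q (other pairings), all impossible. Hence [Q(γ):Q] = 4 = [Q(√249, √95):Q], so Q(γ) = Q(√249, √95).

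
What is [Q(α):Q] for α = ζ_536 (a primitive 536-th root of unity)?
[Q(α):Q] = 264

The minimal polynomial of ζ_536 over Q is the 536-th cyclotomic polynomial Φ_536(x), which is irreducible over Q and has degree φ(536) = 264. Hence [Q(α):Q] = φ(536) = 264.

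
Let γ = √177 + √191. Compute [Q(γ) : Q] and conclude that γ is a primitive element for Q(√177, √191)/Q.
[Q(γ) : Q] = 4 (equivalently, Q(γ) = Q(√177, √191))

Obviously Q(γ) ⊆ Q(√177, √191), and [Q(√177, √191):Q] = 4 (since 177, 191 are distinct squarefree integers > 1 with 33807 not a perfect square). To show equality we compute the minimal polynomial of γ. From γ = √177 + √191: γ^2 = 177 + 2√(33807) + 191 = 368 + 2√(33807), so γ^2 - 368 = 2√(33807); squaring, (γ^2 - 368)^2 = 4·33807, i.e. γ^4 - 736γ^2 + 135424 - 135228 = 0, i.e. γ^4 - 736γ^2 + 196 = 0. So γ is a root of x^4 - 736x^2 + 196. This polynomial is irreducible over Q: it has no rational root (each ±√177 ± √191 is irrational), and any factorization into two quadratics over Q would force √(33807) ∈ Q (pairing opposite roots) or √177, √191 ∈ Q (other pairings), all impossible. Hence [Q(γ):Q] = 4 = [Q(√177, √191):Q], so Q(γ) = Q(√177, √191).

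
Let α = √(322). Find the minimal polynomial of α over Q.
m_α(x) = x^2 - 322

α satisfies α^2 - 322 = 0, so x^2 - 322 annihilates α. Since d = 322 is squarefree and ≠ 1, it is not a perfect square in Q, so x^2 - 322 has no rational root and is therefore irreducible over Q (a degree-2 polynomial over a field is irreducible iff it has no root). Hence m_α(x) = x^2 - 322.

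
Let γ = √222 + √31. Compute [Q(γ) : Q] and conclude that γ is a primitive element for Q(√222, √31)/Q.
[Q(γ) : Q] = 4 (equivalently, Q(γ) = Q(√222, √31))

Obviously Q(γ) ⊆ Q(√222, √31), and [Q(√222, √31):Q] = 4 (since 222, 31 are distinct squarefree integers > 1 with 6882 not a perfect square). To show equality we compute the minimal polynomial of γ. From γ = √222 + √31: γ^2 = 222 + 2√(6882) + 31 = 253 + 2√(6882), so γ^2 - 253 = 2√(6882); squaring, (γ^2 - 253)^2 = 4·6882, i.e. γ^4 - 506γ^2 + 64009 - 27528 = 0, i.e. γ^4 - 506γ^2 + 36481 = 0. So γ is a root of x^4 - 506x^2 + 36481. This polynomial is irreducible over Q: it has no rational root (each ±√222 ± √31 is irrational), and any factorization into two quadratics over Q would force √(6882) ∈ Q (pairing opposite roots) or √222, √31 ∈ Q (other pairings), all impossible. Hence [Q(γ):Q] = 4 = [Q(√222, √31):Q], so Q(γ) = Q(√222, √31).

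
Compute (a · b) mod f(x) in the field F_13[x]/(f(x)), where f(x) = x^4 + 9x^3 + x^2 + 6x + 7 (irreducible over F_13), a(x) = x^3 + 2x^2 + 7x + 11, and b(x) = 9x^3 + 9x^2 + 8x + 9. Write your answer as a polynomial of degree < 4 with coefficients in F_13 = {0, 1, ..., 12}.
a · b ≡ 7x^3 + 11x^2 + 6x + 11 (mod f(x))

Multiply in F_13[x]: a(x)·b(x) = (x^3 + 2x^2 + 7x + 11)·(9x^3 + 9x^2 + 8x + 9) = 9x^6 + x^5 + 11x^4 + 5x^3 + 4x^2 + 8x + 8. This has degree ≥ 4, so divide by f(x) over F_13: 9x^6 + x^5 + 11x^4 + 5x^3 + 4x^2 + 8x + 8 = (9x^2 + 11x + 7)·(x^4 + 9x^3 + x^2 + 6x + 7) + (7x^3 + 11x^2 + 6x + 11). Hence a·b ≡ 7x^3 + 11x^2 + 6x + 11 (mod f). (F_13[x]/(f) is a field with 13^4 = 28561 elements since f is irreducible of degree 4.)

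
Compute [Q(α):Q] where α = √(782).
[Q(α):Q] = 2

[Q(α):Q] equals the degree of the minimal polynomial of α. Here α^2 = 782 and x^2 - 782 is irreducible (d = 782 is squarefree, ≠ 1, hence not a square), so deg(m_α) = 2. Thus [Q(α):Q] = 2.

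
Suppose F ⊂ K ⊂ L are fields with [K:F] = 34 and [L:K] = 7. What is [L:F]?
[L:F] = 238

The tower law says that for any tower of field extensions F ⊂ K ⊂ L with finite degrees, [L:F] = [L:K] · [K:F]. Here this gives [L:F] = 7 · 34 = 238.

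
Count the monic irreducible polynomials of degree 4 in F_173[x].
There are 223928778 monic irreducible polynomials of degree 4 over F_173

Each element of F_{173^4} that lies in no proper subfield is a root of exactly one monic irreducible of degree 4 over F_173, and each such polynomial has 4 distinct roots in F_{173^4}. By Möbius inversion the count is N_173(4) = (1/4) Σ_{d|4} μ(4/d) · 173^d = (1/4)(μ(4)·173^1 + μ(2)·173^2 + μ(1)·173^4) = 895715112/4 = 223928778.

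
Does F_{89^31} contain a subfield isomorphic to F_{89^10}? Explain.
No: F_{89^10} is not a subfield of F_{89^31}

F_{p^m} embeds in F_{p^n} iff m | n. Here 10 ∤ 31 (since 31 = 3·10 + 1 with remainder 1 ≠ 0), so F_{89^10} is not a subfield of F_{89^31}. Equivalently: if it were, the tower law would give 10 = [F_{89^10}:F_89] dividing [F_{89^31}:F_89] = 31, contradiction.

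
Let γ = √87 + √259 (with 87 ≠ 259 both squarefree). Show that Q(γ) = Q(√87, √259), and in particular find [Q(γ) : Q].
[Q(γ) : Q] = 4 (equivalently, Q(γ) = Q(√87, √259))

Obviously Q(γ) ⊆ Q(√87, √259), and [Q(√87, √259):Q] = 4 (since 87, 259 are distinct squarefree integers > 1 with 22533 not a perfect square). To show equality we compute the minimal polynomial of γ. From γ = √87 + √259: γ^2 = 87 + 2√(22533) + 259 = 346 + 2√(22533), so γ^2 - 346 = 2√(22533); squaring, (γ^2 - 346)^2 = 4·22533, i.e. γ^4 - 692γ^2 + 119716 - 90132 = 0, i.e. γ^4 - 692γ^2 + 29584 = 0. So γ is a root of x^4 - 692x^2 + 29584. This polynomial is irreducible over Q: it has no rational root (each ±√87 ± √259 is irrational), and any factorization into two quadratics over Q would force √(22533) ∈ Q (pairing opposite roots) or √87, √259 ∈ Q (other pairings), all impossible. Hence [Q(γ):Q] = 4 = [Q(√87, √259):Q], so Q(γ) = Q(√87, √259).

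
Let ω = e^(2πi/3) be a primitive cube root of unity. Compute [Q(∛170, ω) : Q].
[Q(∛170, ω) : Q] = 6

[Q(∛170):Q] = 3 (min poly x^3 - 170, irreducible since 170 is not a perfect cube). [Q(ω):Q] = 2 (min poly x^2 + x + 1). Since Q(∛170) ⊂ R and ω ∉ R, we have ω ∉ Q(∛170), so x^2 + x + 1 remains irreducible over Q(∛170) and [Q(∛170, ω) : Q(∛170)] = 2. By the tower law, [Q(∛170, ω) : Q] = 3 · 2 = 6. (In fact Q(∛170, ω) is the splitting field of x^3 - 170 over Q.)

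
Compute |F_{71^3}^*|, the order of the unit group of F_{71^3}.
|F_{71^3}^*| = 357910

F_{71^3} has 71^3 = 357911 elements; its multiplicative group consists of all nonzero elements, so |F_{71^3}^*| = 357911 - 1 = 357910. (It is cyclic since any finite subgroup of the multiplicative group of a field is cyclic.)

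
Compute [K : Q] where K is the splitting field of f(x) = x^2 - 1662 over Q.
[K : Q] = 2

f(x) = x^2 - 1662 factors as (x - √1662)(x + √1662). The splitting field is K = Q(√1662). Since 1662 is squarefree and > 1, it is not a perfect square, so x^2 - 1662 is irreducible over Q and [Q(√1662) : Q] = 2. Hence [K : Q] = 2.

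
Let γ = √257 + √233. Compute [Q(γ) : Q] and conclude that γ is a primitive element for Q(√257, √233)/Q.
[Q(γ) : Q] = 4 (equivalently, Q(γ) = Q(√257, √233))

Obviously Q(γ) ⊆ Q(√257, √233), and [Q(√257, √233):Q] = 4 (since 257, 233 are distinct squarefree integers > 1 with 59881 not a perfect square). To show equality we compute the minimal polynomial of γ. From γ = √257 + √233: γ^2 = 257 + 2√(59881) + 233 = 490 + 2√(59881), so γ^2 - 490 = 2√(59881); squaring, (γ^2 - 490)^2 = 4·59881, i.e. γ^4 - 980γ^2 + 240100 - 239524 = 0, i.e. γ^4 - 980γ^2 + 576 = 0. So γ is a root of x^4 - 980x^2 + 576. This polynomial is irreducible over Q: it has no rational root (each ±√257 ± √233 is irrational), and any factorization into two quadratics over Q would force √(59881) ∈ Q (pairing opposite roots) or √257, √233 ∈ Q (other pairings), all impossible. Hence [Q(γ):Q] = 4 = [Q(√257, √233):Q], so Q(γ) = Q(√257, √233).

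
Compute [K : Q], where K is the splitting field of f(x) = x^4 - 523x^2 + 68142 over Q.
[K : Q] = 4

Solving the quadratic in x^2: x^2 = (523 ± √(523^2 - 4·68142))/2 = (523 ± √961)/2 = (523 ± 31)/2, giving x^2 = 246 or x^2 = 277. So f(x) = (x^2 - 246)(x^2 - 277) and the roots of f are ±√246, ±√277. Hence the splitting field is K = Q(√246, √277). Since 246 and 277 are distinct squarefree integers > 1, their product 68142 is not a perfect square, so √277 ∉ Q(√246). By the tower law [K:Q] = [Q(√246,√277):Q(√246)] · [Q(√246):Q] = 2 · 2 = 4.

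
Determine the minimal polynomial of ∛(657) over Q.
m_α(x) = x^3 - 657

α satisfies α^3 = 657, so x^3 - 657 annihilates α. By the rational root test, a rational root p/q (in lowest terms) of x^3 - 657 would satisfy p^3 = 657 q^3, forcing q = 1 and p^3 = 657; but 657 is not a perfect cube, contradiction. A monic cubic over Q with no rational root is irreducible (any nontrivial factorization would include a linear factor). Hence x^3 - 657 is the minimal polynomial of α, and in particular [Q(α):Q] = 3.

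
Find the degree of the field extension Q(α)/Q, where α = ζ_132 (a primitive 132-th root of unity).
[Q(α):Q] = 40

The minimal polynomial of ζ_132 over Q is the 132-th cyclotomic polynomial Φ_132(x), which is irreducible over Q and has degree φ(132) = 40. Hence [Q(α):Q] = φ(132) = 40.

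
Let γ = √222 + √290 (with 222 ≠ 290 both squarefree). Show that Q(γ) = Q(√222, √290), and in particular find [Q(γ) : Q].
[Q(γ) : Q] = 4 (equivalently, Q(γ) = Q(√222, √290))

Obviously Q(γ) ⊆ Q(√222, √290), and [Q(√222, √290):Q] = 4 (since 222, 290 are distinct squarefree integers > 1 with 64380 not a perfect square). To show equality we compute the minimal polynomial of γ. From γ = √222 + √290: γ^2 = 222 + 2√(64380) + 290 = 512 + 2√(64380), so γ^2 - 512 = 2√(64380); squaring, (γ^2 - 512)^2 = 4·64380, i.e. γ^4 - 1024γ^2 + 262144 - 257520 = 0, i.e. γ^4 - 1024γ^2 + 4624 = 0. So γ is a root of x^4 - 1024x^2 + 4624. This polynomial is irreducible over Q: it has no rational root (each ±√222 ± √290 is irrational), and any factorization into two quadratics over Q would force √(64380) ∈ Q (pairing opposite roots) or √222, √290 ∈ Q (other pairings), all impossible. Hence [Q(γ):Q] = 4 = [Q(√222, √290):Q], so Q(γ) = Q(√222, √290).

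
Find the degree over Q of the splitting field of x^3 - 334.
[K : Q] = 6

The roots of x^3 - 334 are ∛334, ω∛334, ω^2∛334 where ω = e^(2πi/3) is a primitive cube root of unity, so K = Q(∛334, ω). Now [Q(∛334):Q] = 3 (since 334 is not a perfect cube, x^3 - 334 is irreducible) and [Q(ω):Q] = 2. Both 2 and 3 divide [K:Q], and [K:Q] ≤ 3·2 = 6, so [K:Q] = 6. (Equivalently: Q(∛334) ⊂ R but ω ∉ R, so [K : Q(∛334)] = 2.)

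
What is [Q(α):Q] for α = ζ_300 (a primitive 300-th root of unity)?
[Q(α):Q] = 80

The minimal polynomial of ζ_300 over Q is the 300-th cyclotomic polynomial Φ_300(x), which is irreducible over Q and has degree φ(300) = 80. Hence [Q(α):Q] = φ(300) = 80.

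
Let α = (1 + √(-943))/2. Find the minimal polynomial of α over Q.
m_α(x) = x^2 - x + 236

From 2α - 1 = √(-943), squaring gives (2α - 1)^2 = -943, i.e. 4α^2 - 4α + 1 = -943, so α^2 - α + (1 + 943)/4 = 0. Since -943 ≡ 1 (mod 4), (1 + 943)/4 = 236 ∈ Z. The polynomial x^2 - x + 236 has discriminant 1 - 4·(236) = -943, which is not a perfect square in Q (d = -943 is squarefree and ≠ 1), so x^2 - x + 236 is irreducible over Q. It is the minimal polynomial of α.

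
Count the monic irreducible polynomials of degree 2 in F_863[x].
There are 371953 monic irreducible polynomials of degree 2 over F_863

Each element of F_{863^2} that lies in no proper subfield is a root of exactly one monic irreducible of degree 2 over F_863, and each such polynomial has 2 distinct roots in F_{863^2}. By Möbius inversion the count is N_863(2) = (1/2) Σ_{d|2} μ(2/d) · 863^d = (1/2)(μ(2)·863^1 + μ(1)·863^2) = 743906/2 = 371953.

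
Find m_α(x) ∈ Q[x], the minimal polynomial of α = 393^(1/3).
m_α(x) = x^3 - 393

α satisfies α^3 = 393, so x^3 - 393 annihilates α. By the rational root test, a rational root p/q (in lowest terms) of x^3 - 393 would satisfy p^3 = 393 q^3, forcing q = 1 and p^3 = 393; but 393 is not a perfect cube, contradiction. A monic cubic over Q with no rational root is irreducible (any nontrivial factorization would include a linear factor). Hence x^3 - 393 is the minimal polynomial of α, and in particular [Q(α):Q] = 3.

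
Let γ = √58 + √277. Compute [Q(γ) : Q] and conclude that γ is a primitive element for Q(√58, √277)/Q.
[Q(γ) : Q] = 4 (equivalently, Q(γ) = Q(√58, √277))

Obviously Q(γ) ⊆ Q(√58, √277), and [Q(√58, √277):Q] = 4 (since 58, 277 are distinct squarefree integers > 1 with 16066 not a perfect square). To show equality we compute the minimal polynomial of γ. From γ = √58 + √277: γ^2 = 58 + 2√(16066) + 277 = 335 + 2√(16066), so γ^2 - 335 = 2√(16066); squaring, (γ^2 - 335)^2 = 4·16066, i.e. γ^4 - 670γ^2 + 112225 - 64264 = 0, i.e. γ^4 - 670γ^2 + 47961 = 0. So γ is a root of x^4 - 670x^2 + 47961. This polynomial is irreducible over Q: it has no rational root (each ±√58 ± √277 is irrational), and any factorization into two quadratics over Q would force √(16066) ∈ Q (pairing opposite roots) or √58, √277 ∈ Q (other pairings), all impossible. Hence [Q(γ):Q] = 4 = [Q(√58, √277):Q], so Q(γ) = Q(√58, √277).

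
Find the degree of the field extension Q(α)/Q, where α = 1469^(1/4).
[Q(α):Q] = 4

α is a root of x^4 - 1469. By Eisenstein's criterion at the prime p = 13 (which divides the constant term 1469 but p^2 = 169 does not, since 1469 is squarefree), x^4 - 1469 is irreducible over Q. Hence [Q(α):Q] = 4.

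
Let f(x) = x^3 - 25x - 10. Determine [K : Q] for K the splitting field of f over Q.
[K : Q] = 6

By the rational root test, any rational root of the monic integer polynomial f(x) = x^3 - 25x - 10 must be an integer dividing the constant term -10, i.e. one of ±{1, 2, 5, 10}. Evaluating: f(1) = -34, f(-1) = 14, f(2) = -52, f(-2) = 32, f(5) = -10, f(-5) = -10, f(10) = 740, f(-10) = -760; none is 0, so f has no rational root and is therefore irreducible over Q (a cubic with no linear factor over a field is irreducible). For an irreducible cubic, the Galois group is A_3 or S_3 according as the discriminant disc(f) = -4a^3 - 27b^2 = -4·(-25)^3 - 27·(-10)^2 = 59800 is or is not a square in Q. Here disc(f) = 59800 is not a perfect square in Q, so the Galois group of f over Q is not contained in A_3 and must be all of S_3. The splitting field has degree |S_3| = 6 over Q, so [K : Q] = 6.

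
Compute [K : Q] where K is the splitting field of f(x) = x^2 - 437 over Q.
[K : Q] = 2

f(x) = x^2 - 437 factors as (x - √437)(x + √437). The splitting field is K = Q(√437). Since 437 is squarefree and > 1, it is not a perfect square, so x^2 - 437 is irreducible over Q and [Q(√437) : Q] = 2. Hence [K : Q] = 2.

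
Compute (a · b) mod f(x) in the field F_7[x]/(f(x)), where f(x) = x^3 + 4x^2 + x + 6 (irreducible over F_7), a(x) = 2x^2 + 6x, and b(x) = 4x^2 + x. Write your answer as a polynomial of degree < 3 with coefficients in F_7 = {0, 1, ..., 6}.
a · b ≡ x^2 + 1 (mod f(x))

Multiply in F_7[x]: a(x)·b(x) = (2x^2 + 6x)·(4x^2 + x) = x^4 + 5x^3 + 6x^2. This has degree ≥ 3, so divide by f(x) over F_7: x^4 + 5x^3 + 6x^2 = (x + 1)·(x^3 + 4x^2 + x + 6) + (x^2 + 1). Hence a·b ≡ x^2 + 1 (mod f). (F_7[x]/(f) is a field with 7^3 = 343 elements since f is irreducible of degree 3.)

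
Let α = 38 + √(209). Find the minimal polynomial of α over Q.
m_α(x) = x^2 - 76x + 1235

From α - 38 = √(209), squaring gives (α - 38)^2 = 209, i.e. α^2 - 76α + 1444 = 209, so α^2 - 76α + 1235 = 0. The discriminant of x^2 - 76x + 1235 is (-76)^2 - 4·(1235) = 5776 - 4940 = 836, and 4·(209) is not a perfect square in Q since 209 is squarefree and ≠ 1. Hence x^2 - 76x + 1235 is irreducible over Q and is the minimal polynomial of α.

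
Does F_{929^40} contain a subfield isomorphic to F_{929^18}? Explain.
No: F_{929^18} is not a subfield of F_{929^40}

F_{p^m} embeds in F_{p^n} iff m | n. Here 18 ∤ 40 (since 40 = 2·18 + 4 with remainder 4 ≠ 0), so F_{929^18} is not a subfield of F_{929^40}. Equivalently: if it were, the tower law would give 18 = [F_{929^18}:F_929] dividing [F_{929^40}:F_929] = 40, contradiction.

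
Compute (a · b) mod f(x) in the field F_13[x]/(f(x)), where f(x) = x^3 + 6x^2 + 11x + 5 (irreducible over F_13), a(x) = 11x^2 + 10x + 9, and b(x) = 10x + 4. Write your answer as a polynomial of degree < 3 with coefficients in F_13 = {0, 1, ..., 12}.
a · b ≡ 4x^2 + 12x + 6 (mod f(x))

Multiply in F_13[x]: a(x)·b(x) = (11x^2 + 10x + 9)·(10x + 4) = 6x^3 + x^2 + 10. This has degree ≥ 3, so divide by f(x) over F_13: 6x^3 + x^2 + 10 = (6)·(x^3 + 6x^2 + 11x + 5) + (4x^2 + 12x + 6). Hence a·b ≡ 4x^2 + 12x + 6 (mod f). (F_13[x]/(f) is a field with 13^3 = 2197 elements since f is irreducible of degree 3.)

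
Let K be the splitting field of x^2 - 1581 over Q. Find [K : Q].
[K : Q] = 2

f(x) = x^2 - 1581 factors as (x - √1581)(x + √1581). The splitting field is K = Q(√1581). Since 1581 is squarefree and > 1, it is not a perfect square, so x^2 - 1581 is irreducible over Q and [Q(√1581) : Q] = 2. Hence [K : Q] = 2.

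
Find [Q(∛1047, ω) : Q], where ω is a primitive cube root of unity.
[Q(∛1047, ω) : Q] = 6

[Q(∛1047):Q] = 3 (min poly x^3 - 1047, irreducible since 1047 is not a perfect cube). [Q(ω):Q] = 2 (min poly x^2 + x + 1). Since Q(∛1047) ⊂ R and ω ∉ R, we have ω ∉ Q(∛1047), so x^2 + x + 1 remains irreducible over Q(∛1047) and [Q(∛1047, ω) : Q(∛1047)] = 2. By the tower law, [Q(∛1047, ω) : Q] = 3 · 2 = 6. (In fact Q(∛1047, ω) is the splitting field of x^3 - 1047 over Q.)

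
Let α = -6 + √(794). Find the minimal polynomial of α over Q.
m_α(x) = x^2 + 12x - 758

From α + 6 = √(794), squaring gives (α + 6)^2 = 794, i.e. α^2 + 12α + 36 = 794, so α^2 + 12α - 758 = 0. The discriminant of x^2 + 12x - 758 is (12)^2 - 4·(-758) = 144 + 3032 = 3176, and 4·(794) is not a perfect square in Q since 794 is squarefree and ≠ 1. Hence x^2 + 12x - 758 is irreducible over Q and is the minimal polynomial of α.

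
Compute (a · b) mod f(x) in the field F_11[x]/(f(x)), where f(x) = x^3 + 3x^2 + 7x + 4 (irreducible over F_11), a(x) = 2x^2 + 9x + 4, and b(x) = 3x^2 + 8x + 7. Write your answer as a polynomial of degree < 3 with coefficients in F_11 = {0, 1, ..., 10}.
a · b ≡ 3x^2 + 6x + 5 (mod f(x))

Multiply in F_11[x]: a(x)·b(x) = (2x^2 + 9x + 4)·(3x^2 + 8x + 7) = 6x^4 + 10x^3 + 10x^2 + 7x + 6. This has degree ≥ 3, so divide by f(x) over F_11: 6x^4 + 10x^3 + 10x^2 + 7x + 6 = (6x + 3)·(x^3 + 3x^2 + 7x + 4) + (3x^2 + 6x + 5). Hence a·b ≡ 3x^2 + 6x + 5 (mod f). (F_11[x]/(f) is a field with 11^3 = 1331 elements since f is irreducible of degree 3.)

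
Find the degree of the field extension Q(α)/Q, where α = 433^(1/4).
[Q(α):Q] = 4

α is a root of x^4 - 433. By Eisenstein's criterion at the prime p = 433 (which divides the constant term 433 but p^2 = 187489 does not, since 433 is squarefree), x^4 - 433 is irreducible over Q. Hence [Q(α):Q] = 4.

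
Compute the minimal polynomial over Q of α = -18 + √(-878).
m_α(x) = x^2 + 36x + 1202

From α + 18 = √(-878), squaring gives (α + 18)^2 = -878, i.e. α^2 + 36α + 324 = -878, so α^2 + 36α + 1202 = 0. The discriminant of x^2 + 36x + 1202 is (36)^2 - 4·(1202) = 1296 - 4808 = -3512, and 4·(-878) is not a perfect square in Q since -878 is squarefree and ≠ 1. Hence x^2 + 36x + 1202 is irreducible over Q and is the minimal polynomial of α.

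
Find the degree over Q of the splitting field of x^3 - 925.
[K : Q] = 6

The roots of x^3 - 925 are ∛925, ω∛925, ω^2∛925 where ω = e^(2πi/3) is a primitive cube root of unity, so K = Q(∛925, ω). Now [Q(∛925):Q] = 3 (since 925 is not a perfect cube, x^3 - 925 is irreducible) and [Q(ω):Q] = 2. Both 2 and 3 divide [K:Q], and [K:Q] ≤ 3·2 = 6, so [K:Q] = 6. (Equivalently: Q(∛925) ⊂ R but ω ∉ R, so [K : Q(∛925)] = 2.)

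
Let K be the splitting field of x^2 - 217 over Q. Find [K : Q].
[K : Q] = 2

f(x) = x^2 - 217 factors as (x - √217)(x + √217). The splitting field is K = Q(√217). Since 217 is squarefree and > 1, it is not a perfect square, so x^2 - 217 is irreducible over Q and [Q(√217) : Q] = 2. Hence [K : Q] = 2.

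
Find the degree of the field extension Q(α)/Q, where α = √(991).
[Q(α):Q] = 2

[Q(α):Q] equals the degree of the minimal polynomial of α. Here α^2 = 991 and x^2 - 991 is irreducible (d = 991 is squarefree, ≠ 1, hence not a square), so deg(m_α) = 2. Thus [Q(α):Q] = 2.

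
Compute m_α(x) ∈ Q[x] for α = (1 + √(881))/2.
m_α(x) = x^2 - x - 220

From 2α - 1 = √(881), squaring gives (2α - 1)^2 = 881, i.e. 4α^2 - 4α + 1 = 881, so α^2 - α + (1 - 881)/4 = 0. Since 881 ≡ 1 (mod 4), (1 - 881)/4 = -220 ∈ Z. The polynomial x^2 - x - 220 has discriminant 1 - 4·(-220) = 881, which is not a perfect square in Q (d = 881 is squarefree and ≠ 1), so x^2 - x - 220 is irreducible over Q. It is the minimal polynomial of α.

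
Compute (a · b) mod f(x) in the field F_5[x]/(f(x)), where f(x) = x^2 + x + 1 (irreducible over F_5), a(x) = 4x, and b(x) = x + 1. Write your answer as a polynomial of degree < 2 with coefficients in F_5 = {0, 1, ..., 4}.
a · b ≡ 1 (mod f(x))

Multiply in F_5[x]: a(x)·b(x) = (4x)·(x + 1) = 4x^2 + 4x. This has degree ≥ 2, so divide by f(x) over F_5: 4x^2 + 4x = (4)·(x^2 + x + 1) + (1). Hence a·b ≡ 1 (mod f). (F_5[x]/(f) is a field with 5^2 = 25 elements since f is irreducible of degree 2.)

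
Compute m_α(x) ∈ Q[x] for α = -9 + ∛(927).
m_α(x) = x^3 + 27x^2 + 243x - 198

Set β = α + 9 = ∛(927), so β^3 = 927. Then (α + 9)^3 - 927 = 0, i.e. α is a root of g(x) = (x + 9)^3 - 927 = x^3 + 27x^2 + 243x - 198. Since g(x) = h(x + 9) where h(x) = x^3 - 927, and h is irreducible over Q (because 927 is not a perfect cube, so h has no rational root, and a monic cubic with no rational root is irreducible), g is also irreducible (irreducibility is preserved under the substitution x → x + 9). Hence m_α(x) = x^3 + 27x^2 + 243x - 198.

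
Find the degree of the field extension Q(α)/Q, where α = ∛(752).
[Q(α):Q] = 3

The minimal polynomial of α is x^3 - 752, irreducible over Q since 752 is not a perfect cube (so x^3 - 752 has no rational root). Hence [Q(α):Q] = deg(m_α) = 3.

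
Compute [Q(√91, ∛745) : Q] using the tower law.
[Q(√91, ∛745) : Q] = 6

Let L = Q(√91, ∛745). Since Q(√91) ⊂ L and [Q(√91):Q] = 2, the tower law gives 2 | [L:Q]. Likewise Q(∛745) ⊂ L with [Q(∛745):Q] = 3 (because 745 is not a perfect cube), so 3 | [L:Q]. As gcd(2,3) = 1, [L:Q] is divisible by 6. Conversely L is generated over Q by √91 and ∛745, so [L:Q] ≤ 2·3 = 6. Therefore [Q(√91, ∛745) : Q] = 6.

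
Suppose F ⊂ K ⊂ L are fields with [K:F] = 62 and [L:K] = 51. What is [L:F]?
[L:F] = 3162

The tower law says that for any tower of field extensions F ⊂ K ⊂ L with finite degrees, [L:F] = [L:K] · [K:F]. Here this gives [L:F] = 51 · 62 = 3162.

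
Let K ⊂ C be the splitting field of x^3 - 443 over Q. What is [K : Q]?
[K : Q] = 6

The roots of x^3 - 443 are ∛443, ω∛443, ω^2∛443 where ω = e^(2πi/3) is a primitive cube root of unity, so K = Q(∛443, ω). Now [Q(∛443):Q] = 3 (since 443 is not a perfect cube, x^3 - 443 is irreducible) and [Q(ω):Q] = 2. Both 2 and 3 divide [K:Q], and [K:Q] ≤ 3·2 = 6, so [K:Q] = 6. (Equivalently: Q(∛443) ⊂ R but ω ∉ R, so [K : Q(∛443)] = 2.)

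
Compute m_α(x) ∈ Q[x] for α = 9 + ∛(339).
m_α(x) = x^3 - 27x^2 + 243x - 1068

Set β = α - 9 = ∛(339), so β^3 = 339. Then (α - 9)^3 - 339 = 0, i.e. α is a root of g(x) = (x - 9)^3 - 339 = x^3 - 27x^2 + 243x - 1068. Since g(x) = h(x - 9) where h(x) = x^3 - 339, and h is irreducible over Q (because 339 is not a perfect cube, so h has no rational root, and a monic cubic with no rational root is irreducible), g is also irreducible (irreducibility is preserved under the substitution x → x - 9). Hence m_α(x) = x^3 - 27x^2 + 243x - 1068.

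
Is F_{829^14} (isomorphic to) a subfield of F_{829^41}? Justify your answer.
No: F_{829^14} is not a subfield of F_{829^41}

F_{p^m} embeds in F_{p^n} iff m | n. Here 14 ∤ 41 (since 41 = 2·14 + 13 with remainder 13 ≠ 0), so F_{829^14} is not a subfield of F_{829^41}. Equivalently: if it were, the tower law would give 14 = [F_{829^14}:F_829] dividing [F_{829^41}:F_829] = 41, contradiction.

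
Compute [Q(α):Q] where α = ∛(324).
[Q(α):Q] = 3

The minimal polynomial of α is x^3 - 324, irreducible over Q since 324 is not a perfect cube (so x^3 - 324 has no rational root). Hence [Q(α):Q] = deg(m_α) = 3.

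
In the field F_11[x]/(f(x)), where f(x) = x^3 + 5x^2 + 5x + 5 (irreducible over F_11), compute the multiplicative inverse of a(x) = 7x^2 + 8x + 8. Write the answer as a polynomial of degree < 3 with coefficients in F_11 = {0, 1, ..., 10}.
a(x)^(-1) ≡ 7x^2 + 3x + 1 (mod f(x))

Since f is irreducible over F_11, F_11[x]/(f) is a field and a(x) ≠ 0 has an inverse. Apply the extended Euclidean algorithm to f(x) and a(x) in F_11[x]: f(x) = (8x + 1)·a(x) + (10x + 8);  a(x) = (4x + 2)·(10x + 8) + (3). The last nonzero remainder is the constant 3 = gcd(f, a) in F_11. Back-substituting through the division chain expresses 3 = s(x)·a(x) + t(x)·f(x) with s(x) ≡ 10x^2 + 9x + 3 (mod f), so (10x^2 + 9x + 3)·a(x) ≡ 3 (mod f). Multiplying by 3^(-1) ≡ 4 in F_11 gives a(x)^(-1) ≡ 4·(10x^2 + 9x + 3) ≡ 7x^2 + 3x + 1 (mod f). Check: (7x^2 + 8x + 8)·(7x^2 + 3x + 1) = 5x^4 + 10x^2 + 10x + 8 ≡ 1 (mod x^3 + 5x^2 + 5x + 5).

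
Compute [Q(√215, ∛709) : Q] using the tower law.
[Q(√215, ∛709) : Q] = 6

Let L = Q(√215, ∛709). Since Q(√215) ⊂ L and [Q(√215):Q] = 2, the tower law gives 2 | [L:Q]. Likewise Q(∛709) ⊂ L with [Q(∛709):Q] = 3 (because 709 is not a perfect cube), so 3 | [L:Q]. As gcd(2,3) = 1, [L:Q] is divisible by 6. Conversely L is generated over Q by √215 and ∛709, so [L:Q] ≤ 2·3 = 6. Therefore [Q(√215, ∛709) : Q] = 6.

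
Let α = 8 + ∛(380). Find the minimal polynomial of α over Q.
m_α(x) = x^3 - 24x^2 + 192x - 892

Set β = α - 8 = ∛(380), so β^3 = 380. Then (α - 8)^3 - 380 = 0, i.e. α is a root of g(x) = (x - 8)^3 - 380 = x^3 - 24x^2 + 192x - 892. Since g(x) = h(x - 8) where h(x) = x^3 - 380, and h is irreducible over Q (because 380 is not a perfect cube, so h has no rational root, and a monic cubic with no rational root is irreducible), g is also irreducible (irreducibility is preserved under the substitution x → x - 8). Hence m_α(x) = x^3 - 24x^2 + 192x - 892.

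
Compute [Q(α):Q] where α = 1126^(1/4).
[Q(α):Q] = 4

α is a root of x^4 - 1126. By Eisenstein's criterion at the prime p = 2 (which divides the constant term 1126 but p^2 = 4 does not, since 1126 is squarefree), x^4 - 1126 is irreducible over Q. Hence [Q(α):Q] = 4.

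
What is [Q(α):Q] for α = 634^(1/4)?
[Q(α):Q] = 4

α is a root of x^4 - 634. By Eisenstein's criterion at the prime p = 2 (which divides the constant term 634 but p^2 = 4 does not, since 634 is squarefree), x^4 - 634 is irreducible over Q. Hence [Q(α):Q] = 4.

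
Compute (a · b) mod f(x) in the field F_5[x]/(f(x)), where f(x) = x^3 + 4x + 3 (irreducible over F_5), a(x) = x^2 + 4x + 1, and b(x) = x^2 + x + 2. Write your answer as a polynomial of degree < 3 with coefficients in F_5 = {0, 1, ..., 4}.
a · b ≡ 3x^2 + x + 2 (mod f(x))

Multiply in F_5[x]: a(x)·b(x) = (x^2 + 4x + 1)·(x^2 + x + 2) = x^4 + 2x^2 + 4x + 2. This has degree ≥ 3, so divide by f(x) over F_5: x^4 + 2x^2 + 4x + 2 = (x)·(x^3 + 4x + 3) + (3x^2 + x + 2). Hence a·b ≡ 3x^2 + x + 2 (mod f). (F_5[x]/(f) is a field with 5^3 = 125 elements since f is irreducible of degree 3.)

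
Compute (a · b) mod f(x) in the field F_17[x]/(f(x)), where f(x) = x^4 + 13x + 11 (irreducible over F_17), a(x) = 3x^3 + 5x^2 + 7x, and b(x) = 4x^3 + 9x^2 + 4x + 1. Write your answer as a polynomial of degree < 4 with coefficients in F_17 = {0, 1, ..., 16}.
a · b ≡ 15x^3 + 4x^2 (mod f(x))

Multiply in F_17[x]: a(x)·b(x) = (3x^3 + 5x^2 + 7x)·(4x^3 + 9x^2 + 4x + 1) = 12x^6 + 13x^5 + x^3 + 16x^2 + 7x. This has degree ≥ 4, so divide by f(x) over F_17: 12x^6 + 13x^5 + x^3 + 16x^2 + 7x = (12x^2 + 13x)·(x^4 + 13x + 11) + (15x^3 + 4x^2). Hence a·b ≡ 15x^3 + 4x^2 (mod f). (F_17[x]/(f) is a field with 17^4 = 83521 elements since f is irreducible of degree 4.)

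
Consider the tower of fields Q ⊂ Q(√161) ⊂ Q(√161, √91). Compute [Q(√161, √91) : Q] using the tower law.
[Q(√161, √91) : Q] = 4

[Q(√161):Q] = 2 (min poly x^2 - 161, irreducible since 161 is squarefree > 1). For the top step, suppose √91 ∈ Q(√161), say √91 = c + d√161 with c, d ∈ Q. Squaring: 91 = c^2 + 161d^2 + 2cd√161. Since √161 ∉ Q this forces 2cd = 0. If d = 0 then √91 = c ∈ Q, contradicting 91 squarefree > 1. If c = 0 then 91 = 161d^2, so 161·91 = (161d)^2 is a perfect square in Q — but 161·91 = 14651 is not a perfect square (since 161 and 91 are distinct squarefree integers). Contradiction. Hence √91 ∉ Q(√161), so x^2 - 91 stays irreducible over Q(√161) and [Q(√161, √91) : Q(√161)] = 2. By the tower law, [Q(√161, √91) : Q] = 2 · 2 = 4.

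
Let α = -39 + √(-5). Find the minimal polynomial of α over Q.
m_α(x) = x^2 + 78x + 1526

From α + 39 = √(-5), squaring gives (α + 39)^2 = -5, i.e. α^2 + 78α + 1521 = -5, so α^2 + 78α + 1526 = 0. The discriminant of x^2 + 78x + 1526 is (78)^2 - 4·(1526) = 6084 - 6104 = -20, and 4·(-5) is not a perfect square in Q since -5 is squarefree and ≠ 1. Hence x^2 + 78x + 1526 is irreducible over Q and is the minimal polynomial of α.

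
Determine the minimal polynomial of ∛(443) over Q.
m_α(x) = x^3 - 443

α satisfies α^3 = 443, so x^3 - 443 annihilates α. By the rational root test, a rational root p/q (in lowest terms) of x^3 - 443 would satisfy p^3 = 443 q^3, forcing q = 1 and p^3 = 443; but 443 is not a perfect cube, contradiction. A monic cubic over Q with no rational root is irreducible (any nontrivial factorization would include a linear factor). Hence x^3 - 443 is the minimal polynomial of α, and in particular [Q(α):Q] = 3.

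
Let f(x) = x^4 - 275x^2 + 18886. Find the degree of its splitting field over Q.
[K : Q] = 4

Solving the quadratic in x^2: x^2 = (275 ± √(275^2 - 4·18886))/2 = (275 ± √81)/2 = (275 ± 9)/2, giving x^2 = 142 or x^2 = 133. So f(x) = (x^2 - 142)(x^2 - 133) and the roots of f are ±√142, ±√133. Hence the splitting field is K = Q(√142, √133). Since 142 and 133 are distinct squarefree integers > 1, their product 18886 is not a perfect square, so √133 ∉ Q(√142). By the tower law [K:Q] = [Q(√142,√133):Q(√142)] · [Q(√142):Q] = 2 · 2 = 4.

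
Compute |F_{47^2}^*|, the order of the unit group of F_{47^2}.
|F_{47^2}^*| = 2208

F_{47^2} has 47^2 = 2209 elements; its multiplicative group consists of all nonzero elements, so |F_{47^2}^*| = 2209 - 1 = 2208. (It is cyclic since any finite subgroup of the multiplicative group of a field is cyclic.)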